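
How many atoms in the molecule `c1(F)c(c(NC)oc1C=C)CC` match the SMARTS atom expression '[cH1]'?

0

Check the 12 heavy atoms by environment: 1× o (aromatic, H0) → no; 4× c (aromatic, H0) → no; 1× F (H0) → no; 1× C (H1) → no; 2× C (H2) → no; 2× C (H3) → no; 1× N (H1) → no.
No environment satisfies the query, so 0 matching atoms.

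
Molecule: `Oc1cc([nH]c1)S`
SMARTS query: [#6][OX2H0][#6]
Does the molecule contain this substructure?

No

The pattern [#6][OX2H0][#6] describes an aliphatic oxygen bridging two carbons with no H on the oxygen — an ether.
The closest candidate here is a hydroxyl group (-OH), but the oxygen has H1, not H0 bridging two carbons. No other fragment satisfies the full query, so there is no match.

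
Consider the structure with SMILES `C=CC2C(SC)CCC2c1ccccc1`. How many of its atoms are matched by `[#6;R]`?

Check the 15 heavy atoms by environment: 5× C (in 5-ring) → match; 3× C (acyclic) → no; 6× c (aromatic, in 6-ring) → match; 1× S (acyclic) → no.
Summing the matching environments: 5 + 6 = 11 matching atoms.

11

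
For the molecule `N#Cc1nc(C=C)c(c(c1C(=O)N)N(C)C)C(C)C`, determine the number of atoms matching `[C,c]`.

The query [C,c] means: comma = OR; matches aliphatic or aromatic carbon — same as #6.
Check the 19 heavy atoms by environment: 1× n (aromatic) → no; 5× c (aromatic) → match; 9× C → match; 3× N → no; 1× O → no.
Summing the matching environments: 5 + 9 = 14 matching atoms.

14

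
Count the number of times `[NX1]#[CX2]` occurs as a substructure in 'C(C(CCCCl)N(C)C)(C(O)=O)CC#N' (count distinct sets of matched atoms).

1

[NX1]#[CX2] is the SMARTS for a nitrile: a nitrogen triple-bonded to a two-connected carbon.
Exactly one fragment in the molecule meets all constraints, giving 1 match.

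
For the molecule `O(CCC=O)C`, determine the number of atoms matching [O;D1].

1

The query [O;D1] means: aliphatic oxygen bonded to exactly one heavy atom.
Check the 6 heavy atoms by environment: 3× C (D2) → no; 1× O (D1) → match; 1× O (D2) → no; 1× C (D1) → no.
That gives 1 matching atom.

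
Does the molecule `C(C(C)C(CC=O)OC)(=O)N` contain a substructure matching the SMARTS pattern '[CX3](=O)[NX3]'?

Yes

The pattern [CX3](=O)[NX3] describes a carbonyl carbon bonded to a trivalent nitrogen — an amide.
The molecule carries a primary amide (-C(=O)NH2), whose atoms satisfy every constraint of the query, so the pattern matches.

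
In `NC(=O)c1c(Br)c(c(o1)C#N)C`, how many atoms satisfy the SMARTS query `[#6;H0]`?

6

The query [#6;H0] means: any carbon with no attached hydrogen.
Check the 12 heavy atoms by environment: 1× o (aromatic, H0) → no; 4× c (aromatic, H0) → match; 2× C (H0) → match; 1× N (H0) → no; 1× Br (H0) → no; 1× C (H3) → no; 1× O (H0) → no; 1× N (H2) → no.
Summing the matching environments: 4 + 2 = 6 matching atoms.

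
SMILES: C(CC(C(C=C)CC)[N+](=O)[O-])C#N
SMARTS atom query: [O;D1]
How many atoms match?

2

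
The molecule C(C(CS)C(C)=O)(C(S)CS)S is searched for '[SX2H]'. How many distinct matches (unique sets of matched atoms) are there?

4

[SX2H] is the SMARTS for a thiol: an aliphatic sulfur with two connections, one being H.
The molecule carries 4 separate instances of a thiol (-SH) meeting every constraint; each maps to a distinct set of atoms, giving 4 matches.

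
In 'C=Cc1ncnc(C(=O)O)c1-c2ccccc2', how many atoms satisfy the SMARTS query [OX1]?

1

The query [OX1] means: aliphatic oxygen with one total connection — typically a carbonyl =O or an oxide.
Check the 17 heavy atoms by environment: 2× n (aromatic, X2) → no; 10× c (aromatic, X3) → no; 3× C (X3) → no; 1× O (X1) → match; 1× O (X2) → no.
That gives 1 matching atom.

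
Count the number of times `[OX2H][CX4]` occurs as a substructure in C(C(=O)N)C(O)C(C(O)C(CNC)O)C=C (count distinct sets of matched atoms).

3

[OX2H][CX4] is the SMARTS for an aliphatic alcohol: a hydroxyl oxygen bound to an sp3 (X4) carbon.
The molecule carries 3 separate instances of a hydroxyl group (-OH) meeting every constraint; each maps to a distinct set of atoms, giving 3 matches.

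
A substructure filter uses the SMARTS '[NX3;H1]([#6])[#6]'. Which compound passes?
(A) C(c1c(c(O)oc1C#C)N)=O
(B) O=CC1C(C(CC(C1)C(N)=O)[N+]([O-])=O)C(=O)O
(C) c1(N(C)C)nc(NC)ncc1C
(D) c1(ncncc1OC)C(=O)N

C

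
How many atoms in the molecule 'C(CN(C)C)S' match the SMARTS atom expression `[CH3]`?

2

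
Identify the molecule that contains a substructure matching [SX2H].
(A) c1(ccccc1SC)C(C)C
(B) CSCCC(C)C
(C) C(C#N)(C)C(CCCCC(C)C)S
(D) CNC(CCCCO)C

[SX2H] describes an aliphatic sulfur with two connections, one being H (a thiol).
(A) has a methylthio ether (-SCH3) but the sulfur has H0 (bonded to two carbons), not H1.
(B) has a methylthio ether (-SCH3) but the sulfur has H0 (bonded to two carbons), not H1.
(C) contains a thiol (-SH), which satisfies every atom and bond constraint.
(D) has a hydroxyl group (-OH) but it is an -OH, not an -SH.
So the answer is (C).

C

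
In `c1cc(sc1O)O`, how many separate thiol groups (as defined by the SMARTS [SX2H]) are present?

[SX2H] is the SMARTS for a thiol: an aliphatic sulfur with two connections, one being H.
The molecule has a hydroxyl group (-OH), but it is an -OH, not an -SH; nothing else fits, so there are 0 matches.

0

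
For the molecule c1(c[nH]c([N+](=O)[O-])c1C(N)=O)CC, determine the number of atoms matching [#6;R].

The query [#6;R] means: carbon that is part of a ring.
Check the 13 heavy atoms by environment: 1× n (aromatic, in 5-ring) → no; 4× c (aromatic, in 5-ring) → match; 1× N (charge +1, acyclic) → no; 1× O (charge -1, acyclic) → no; 2× O (acyclic) → no; 3× C (acyclic) → no; 1× N (acyclic) → no.
That gives 4 matching atoms.

4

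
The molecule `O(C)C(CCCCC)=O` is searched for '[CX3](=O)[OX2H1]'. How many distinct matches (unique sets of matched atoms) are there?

[CX3](=O)[OX2H1] is the SMARTS for a carboxylic acid: an sp2 carbon double-bonded to O and single-bonded to an -OH oxygen.
The molecule has a methyl-ester group (-C(=O)OCH3), but the singly-bonded O has no H (OX2H0, not OX2H1); nothing else fits, so there are 0 matches.

0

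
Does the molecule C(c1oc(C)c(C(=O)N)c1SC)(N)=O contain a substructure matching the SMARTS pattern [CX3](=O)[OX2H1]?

The pattern [CX3](=O)[OX2H1] describes an sp2 carbon double-bonded to O and single-bonded to an -OH oxygen — a carboxylic acid.
The closest candidate here is a primary amide (-C(=O)NH2), but the carbonyl is bonded to N, not to an -OH oxygen. No other fragment satisfies the full query, so there is no match.

No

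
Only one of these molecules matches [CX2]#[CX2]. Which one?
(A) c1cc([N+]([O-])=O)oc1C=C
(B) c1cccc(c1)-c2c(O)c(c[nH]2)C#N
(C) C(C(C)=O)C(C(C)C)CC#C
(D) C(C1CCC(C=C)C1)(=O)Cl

[CX2]#[CX2] describes a carbon-carbon triple bond (an alkyne).
(A) has a vinyl group (-CH=CH2) but the C=C is a double bond; both carbons are CX3, not CX2.
(B) has a nitrile (-C#N) but the triple bond is C#N, not C#C.
(C) contains an ethynyl group (-C#CH), which satisfies every atom and bond constraint.
(D) has a vinyl group (-CH=CH2) but the C=C is a double bond; both carbons are CX3, not CX2.
So the answer is (C).

C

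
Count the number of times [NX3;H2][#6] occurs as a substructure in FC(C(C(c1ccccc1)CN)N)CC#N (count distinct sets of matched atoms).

2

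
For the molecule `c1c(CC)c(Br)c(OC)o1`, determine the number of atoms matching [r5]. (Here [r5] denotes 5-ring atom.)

The query [r5] means: r5 matches atoms in a five-membered ring.
Check the 10 heavy atoms by environment: 1× o (aromatic, in 5-ring) → match; 4× c (aromatic, in 5-ring) → match; 1× Br (acyclic) → no; 1× O (acyclic) → no; 3× C (acyclic) → no.
Summing the matching environments: 1 + 4 = 5 matching atoms.

5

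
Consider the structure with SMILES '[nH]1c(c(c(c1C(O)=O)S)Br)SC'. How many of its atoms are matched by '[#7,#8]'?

3

Check the 12 heavy atoms by environment: 1× n (aromatic) → match; 4× c (aromatic) → no; 1× Br → no; 2× S → no; 2× C → no; 2× O → match.
Summing the matching environments: 1 + 2 = 3 matching atoms.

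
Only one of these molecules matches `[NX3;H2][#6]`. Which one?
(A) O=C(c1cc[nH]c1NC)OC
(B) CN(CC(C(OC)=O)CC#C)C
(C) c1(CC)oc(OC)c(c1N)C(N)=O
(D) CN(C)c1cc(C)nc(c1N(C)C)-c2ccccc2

[NX3;H2][#6] describes a trivalent nitrogen with two H attached to carbon (a primary amine).
(A) has an N-methylamino group (-NHCH3) but the nitrogen bears two carbons and only one H (H1), not H2.
(B) has a dimethylamino group (-N(CH3)2) but the nitrogen has H0, not H2.
(C) contains a primary amino group (-NH2), which satisfies every atom and bond constraint.
(D) has a dimethylamino group (-N(CH3)2) but the nitrogen has H0, not H2.
So the answer is (C).

C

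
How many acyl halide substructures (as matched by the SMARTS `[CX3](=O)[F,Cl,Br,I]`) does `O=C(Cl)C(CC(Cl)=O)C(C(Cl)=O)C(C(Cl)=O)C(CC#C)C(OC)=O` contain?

4

[CX3](=O)[F,Cl,Br,I] is the SMARTS for an acyl halide: a carbonyl carbon bonded to a halogen.
The molecule carries 4 separate instances of an acyl chloride (-C(=O)Cl) meeting every constraint; each maps to a distinct set of atoms, giving 4 matches.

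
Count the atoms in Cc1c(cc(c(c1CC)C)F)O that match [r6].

The query [r6] means: r6 matches atoms in a six-membered ring.
Check the 12 heavy atoms by environment: 6× c (aromatic, in 6-ring) → match; 1× F (acyclic) → no; 4× C (acyclic) → no; 1× O (acyclic) → no.
That gives 6 matching atoms.

6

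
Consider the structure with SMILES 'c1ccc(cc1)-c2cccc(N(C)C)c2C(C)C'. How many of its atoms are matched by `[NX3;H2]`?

0

Check the 18 heavy atoms by environment: 4× c (aromatic, H0, X3) → no; 8× c (aromatic, H1, X3) → no; 1× N (H0, X3) → no; 4× C (H3, X4) → no; 1× C (H1, X4) → no.
No environment satisfies the query, so 0 matching atoms.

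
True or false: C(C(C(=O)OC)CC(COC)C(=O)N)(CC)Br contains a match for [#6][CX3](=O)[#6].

False

The pattern [#6][CX3](=O)[#6] describes a carbonyl carbon (no H) flanked by two carbons — a ketone.
The closest candidate here is a primary amide (-C(=O)NH2), but one neighbour of the carbonyl carbon is N, not C. No other fragment satisfies the full query, so there is no match.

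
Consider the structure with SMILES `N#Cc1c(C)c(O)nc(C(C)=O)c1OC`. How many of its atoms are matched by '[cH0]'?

5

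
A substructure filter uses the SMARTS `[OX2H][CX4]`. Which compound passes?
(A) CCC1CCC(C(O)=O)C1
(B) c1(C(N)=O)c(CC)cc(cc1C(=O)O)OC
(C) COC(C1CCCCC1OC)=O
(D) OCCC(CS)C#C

D

[OX2H][CX4] describes a hydroxyl oxygen bound to an sp3 (X4) carbon (an aliphatic alcohol).
(A) has a carboxylic acid group (-C(=O)OH) but the -OH is on a CX3 carbonyl carbon, not a CX4 carbon.
(B) has a methoxy ether (-OCH3) but the oxygen has H0 (ether), not H1.
(C) has a methoxy ether (-OCH3) but the oxygen has H0 (ether), not H1.
(D) contains a hydroxyl group (-OH), which satisfies every atom and bond constraint.
So the answer is (D).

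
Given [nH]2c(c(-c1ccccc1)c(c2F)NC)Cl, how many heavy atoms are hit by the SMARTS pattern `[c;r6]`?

6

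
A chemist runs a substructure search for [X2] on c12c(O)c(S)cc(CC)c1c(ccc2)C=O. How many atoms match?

2

The query [X2] means: any atom with exactly two total connections (bonds + H).
Check the 16 heavy atoms by environment: 10× c (aromatic, X3) → no; 1× O (X2) → match; 1× C (X3) → no; 1× O (X1) → no; 2× C (X4) → no; 1× S (X2) → match.
Summing the matching environments: 1 + 1 = 2 matching atoms.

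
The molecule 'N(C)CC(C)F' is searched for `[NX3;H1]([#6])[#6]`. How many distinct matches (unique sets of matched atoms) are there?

1

[NX3;H1]([#6])[#6] is the SMARTS for a secondary amine: a trivalent nitrogen with one H, bonded to two carbons.
Exactly one fragment in the molecule meets all constraints, giving 1 match.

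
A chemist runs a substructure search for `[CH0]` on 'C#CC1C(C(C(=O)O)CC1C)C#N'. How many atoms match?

3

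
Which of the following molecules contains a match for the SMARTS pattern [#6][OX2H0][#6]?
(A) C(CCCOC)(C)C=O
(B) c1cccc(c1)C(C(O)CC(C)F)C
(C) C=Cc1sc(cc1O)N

[#6][OX2H0][#6] describes an aliphatic oxygen bridging two carbons with no H on the oxygen (an ether).
(A) contains a methoxy ether (-OCH3), which satisfies every atom and bond constraint.
(B) has a hydroxyl group (-OH) but the oxygen has H1, not H0 bridging two carbons.
(C) has a hydroxyl group (-OH) but the oxygen has H1, not H0 bridging two carbons.
So the answer is (A).

A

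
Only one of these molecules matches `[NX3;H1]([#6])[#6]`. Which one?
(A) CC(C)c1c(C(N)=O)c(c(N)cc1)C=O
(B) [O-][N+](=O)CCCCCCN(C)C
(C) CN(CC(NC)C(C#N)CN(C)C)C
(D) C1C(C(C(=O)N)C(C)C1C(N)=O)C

[NX3;H1]([#6])[#6] describes a trivalent nitrogen with one H, bonded to two carbons (a secondary amine).
(A) has a primary amino group (-NH2) but the nitrogen has H2 and only one carbon neighbour.
(B) has a dimethylamino group (-N(CH3)2) but the nitrogen has H0, not H1.
(C) contains an N-methylamino group (-NHCH3), which satisfies every atom and bond constraint.
(D) has a primary amide (-C(=O)NH2) but the -C(=O)NH2 nitrogen has H2, not H1.
So the answer is (C).

C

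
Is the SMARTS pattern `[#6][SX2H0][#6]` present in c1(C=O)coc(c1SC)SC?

The pattern [#6][SX2H0][#6] describes an aliphatic sulfur bridging two carbons with no H on the sulfur — a thioether.
The molecule carries a methylthio ether (-SCH3), whose atoms satisfy every constraint of the query, so the pattern matches.

Yes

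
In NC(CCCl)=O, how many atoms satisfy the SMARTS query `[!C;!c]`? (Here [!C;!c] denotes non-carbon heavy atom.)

3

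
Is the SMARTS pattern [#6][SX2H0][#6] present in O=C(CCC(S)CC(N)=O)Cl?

No

The pattern [#6][SX2H0][#6] describes an aliphatic sulfur bridging two carbons with no H on the sulfur — a thioether.
The closest candidate here is a thiol (-SH), but the sulfur has H1, not H0 bridging two carbons. No other fragment satisfies the full query, so there is no match.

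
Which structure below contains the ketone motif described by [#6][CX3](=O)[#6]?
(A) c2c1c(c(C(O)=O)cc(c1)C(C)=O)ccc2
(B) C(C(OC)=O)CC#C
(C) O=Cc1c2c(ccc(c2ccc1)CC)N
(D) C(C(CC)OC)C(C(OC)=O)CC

[#6][CX3](=O)[#6] describes a carbonyl carbon (no H) flanked by two carbons (a ketone).
(A) contains an acetyl/ketone group (-C(=O)CH3), which satisfies every atom and bond constraint.
(B) has a methyl-ester group (-C(=O)OCH3) but one neighbour of the carbonyl carbon is O, not C.
(C) has an aldehyde (-CHO) but the carbonyl carbon has H1, so it is not flanked by two carbons.
(D) has a methyl-ester group (-C(=O)OCH3) but one neighbour of the carbonyl carbon is O, not C.
So the answer is (A).

A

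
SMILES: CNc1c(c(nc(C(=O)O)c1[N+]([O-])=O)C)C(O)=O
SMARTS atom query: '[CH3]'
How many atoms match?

Check the 18 heavy atoms by environment: 1× n (aromatic, H0) → no; 5× c (aromatic, H0) → no; 1× N (H1) → no; 2× C (H3) → match; 2× C (H0) → no; 3× O (H0) → no; 2× O (H1) → no; 1× N (charge +1, H0) → no; 1× O (charge -1, H0) → no.
That gives 2 matching atoms.

2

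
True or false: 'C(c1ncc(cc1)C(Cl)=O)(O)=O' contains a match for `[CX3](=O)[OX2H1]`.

True

The pattern [CX3](=O)[OX2H1] describes an sp2 carbon double-bonded to O and single-bonded to an -OH oxygen — a carboxylic acid.
The molecule carries a carboxylic acid group (-C(=O)OH), whose atoms satisfy every constraint of the query, so the pattern matches.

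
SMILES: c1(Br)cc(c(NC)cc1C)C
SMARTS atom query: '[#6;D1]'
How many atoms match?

Check the 11 heavy atoms by environment: 4× c (aromatic, D3) → no; 2× c (aromatic, D2) → no; 3× C (D1) → match; 1× Br (D1) → no; 1× N (D2) → no.
That gives 3 matching atoms.

3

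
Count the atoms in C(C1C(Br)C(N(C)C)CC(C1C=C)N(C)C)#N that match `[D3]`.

7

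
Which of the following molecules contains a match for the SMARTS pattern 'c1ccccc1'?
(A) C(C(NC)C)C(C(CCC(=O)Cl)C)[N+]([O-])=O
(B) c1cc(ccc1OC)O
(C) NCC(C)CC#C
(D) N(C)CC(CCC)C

B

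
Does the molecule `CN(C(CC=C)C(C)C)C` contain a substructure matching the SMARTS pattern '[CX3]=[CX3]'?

The pattern [CX3]=[CX3] describes a non-aromatic C=C double bond between two sp2 carbons — an alkene.
The molecule carries a vinyl group (-CH=CH2), whose atoms satisfy every constraint of the query, so the pattern matches.

Yes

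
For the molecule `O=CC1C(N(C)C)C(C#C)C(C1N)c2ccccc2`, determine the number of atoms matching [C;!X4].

3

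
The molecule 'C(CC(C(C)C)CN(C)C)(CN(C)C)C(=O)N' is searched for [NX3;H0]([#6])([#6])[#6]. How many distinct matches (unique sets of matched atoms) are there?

[NX3;H0]([#6])([#6])[#6] is the SMARTS for a tertiary amine: a trivalent nitrogen with no H, bonded to three carbons.
The molecule carries 2 separate instances of a dimethylamino group (-N(CH3)2) meeting every constraint; each maps to a distinct set of atoms, giving 2 matches.

2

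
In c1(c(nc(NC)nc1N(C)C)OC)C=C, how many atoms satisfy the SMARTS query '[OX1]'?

0

The query [OX1] means: aliphatic oxygen with one total connection — typically a carbonyl =O or an oxide.
Check the 15 heavy atoms by environment: 2× n (aromatic, X2) → no; 4× c (aromatic, X3) → no; 2× C (X3) → no; 1× O (X2) → no; 4× C (X4) → no; 2× N (X3) → no.
No environment satisfies the query, so 0 matching atoms.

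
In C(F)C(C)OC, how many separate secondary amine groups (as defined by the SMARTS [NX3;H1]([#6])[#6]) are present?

[NX3;H1]([#6])[#6] is the SMARTS for a secondary amine: a trivalent nitrogen with one H, bonded to two carbons.
No fragment in the molecule satisfies every constraint, giving 0 matches.

0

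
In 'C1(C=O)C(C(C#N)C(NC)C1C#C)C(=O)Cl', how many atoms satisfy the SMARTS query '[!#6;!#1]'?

Check the 16 heavy atoms by environment: 11× C → no; 2× O → match; 2× N → match; 1× Cl → match.
Summing the matching environments: 2 + 2 + 1 = 5 matching atoms.

5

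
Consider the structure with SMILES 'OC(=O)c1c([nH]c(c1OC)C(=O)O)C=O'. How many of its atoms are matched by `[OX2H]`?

2

The query [OX2H] means: aliphatic oxygen with two connections, one of which is H — an -OH oxygen.
Check the 15 heavy atoms by environment: 1× n (aromatic, H1, X3) → no; 4× c (aromatic, H0, X3) → no; 2× C (H0, X3) → no; 3× O (H0, X1) → no; 2× O (H1, X2) → match; 1× C (H1, X3) → no; 1× O (H0, X2) → no; 1× C (H3, X4) → no.
That gives 2 matching atoms.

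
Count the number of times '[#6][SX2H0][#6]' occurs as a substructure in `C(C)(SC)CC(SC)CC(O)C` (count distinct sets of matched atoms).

[#6][SX2H0][#6] is the SMARTS for a thioether: an aliphatic sulfur bridging two carbons with no H on the sulfur.
The molecule carries 2 separate instances of a methylthio ether (-SCH3) meeting every constraint; each maps to a distinct set of atoms, giving 2 matches.

2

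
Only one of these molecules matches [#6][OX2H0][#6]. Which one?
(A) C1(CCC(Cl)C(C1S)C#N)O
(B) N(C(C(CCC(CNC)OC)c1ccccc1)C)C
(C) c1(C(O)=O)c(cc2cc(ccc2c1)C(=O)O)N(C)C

B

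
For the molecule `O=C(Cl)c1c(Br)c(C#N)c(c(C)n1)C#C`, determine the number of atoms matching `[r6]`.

6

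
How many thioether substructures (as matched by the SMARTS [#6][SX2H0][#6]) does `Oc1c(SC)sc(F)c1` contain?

1

[#6][SX2H0][#6] is the SMARTS for a thioether: an aliphatic sulfur bridging two carbons with no H on the sulfur.
Exactly one fragment in the molecule meets all constraints, giving 1 match.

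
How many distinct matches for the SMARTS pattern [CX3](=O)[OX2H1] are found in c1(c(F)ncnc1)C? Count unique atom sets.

0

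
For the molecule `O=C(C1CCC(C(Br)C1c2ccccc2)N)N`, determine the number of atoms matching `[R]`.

12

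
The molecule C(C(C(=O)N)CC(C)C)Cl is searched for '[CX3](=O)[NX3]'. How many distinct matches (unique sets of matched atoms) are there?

1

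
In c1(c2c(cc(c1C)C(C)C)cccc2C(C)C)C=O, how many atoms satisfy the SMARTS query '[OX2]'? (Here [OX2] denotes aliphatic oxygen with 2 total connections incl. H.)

0

The query [OX2] means: aliphatic oxygen with two total connections — ether, hydroxyl, or ester single-bond O.
Check the 19 heavy atoms by environment: 10× c (aromatic, X3) → no; 7× C (X4) → no; 1× C (X3) → no; 1× O (X1) → no.
No environment satisfies the query, so 0 matching atoms.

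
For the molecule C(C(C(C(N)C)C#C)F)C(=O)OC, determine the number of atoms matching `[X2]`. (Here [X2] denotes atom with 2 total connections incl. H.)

3

The query [X2] means: any atom with exactly two total connections (bonds + H).
Check the 13 heavy atoms by environment: 6× C (X4) → no; 1× F (X1) → no; 2× C (X2) → match; 1× N (X3) → no; 1× C (X3) → no; 1× O (X1) → no; 1× O (X2) → match.
Summing the matching environments: 2 + 1 = 3 matching atoms.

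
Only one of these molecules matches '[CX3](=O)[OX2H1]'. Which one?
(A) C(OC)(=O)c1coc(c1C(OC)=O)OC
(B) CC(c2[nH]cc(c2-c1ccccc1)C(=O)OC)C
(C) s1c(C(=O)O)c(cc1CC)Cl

[CX3](=O)[OX2H1] describes an sp2 carbon double-bonded to O and single-bonded to an -OH oxygen (a carboxylic acid).
(A) has a methyl-ester group (-C(=O)OCH3) but the singly-bonded O has no H (OX2H0, not OX2H1).
(B) has a methyl-ester group (-C(=O)OCH3) but the singly-bonded O has no H (OX2H0, not OX2H1).
(C) contains a carboxylic acid group (-C(=O)OH), which satisfies every atom and bond constraint.
So the answer is (C).

C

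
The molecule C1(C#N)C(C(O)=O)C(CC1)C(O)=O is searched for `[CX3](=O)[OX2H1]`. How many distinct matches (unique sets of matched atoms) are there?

[CX3](=O)[OX2H1] is the SMARTS for a carboxylic acid: an sp2 carbon double-bonded to O and single-bonded to an -OH oxygen.
The molecule carries 2 separate instances of a carboxylic acid group (-C(=O)OH) meeting every constraint; each maps to a distinct set of atoms, giving 2 matches.

2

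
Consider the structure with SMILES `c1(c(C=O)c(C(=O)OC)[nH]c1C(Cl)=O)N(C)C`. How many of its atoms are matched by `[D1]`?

7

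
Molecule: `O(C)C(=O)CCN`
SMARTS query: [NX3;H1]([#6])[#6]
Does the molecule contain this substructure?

No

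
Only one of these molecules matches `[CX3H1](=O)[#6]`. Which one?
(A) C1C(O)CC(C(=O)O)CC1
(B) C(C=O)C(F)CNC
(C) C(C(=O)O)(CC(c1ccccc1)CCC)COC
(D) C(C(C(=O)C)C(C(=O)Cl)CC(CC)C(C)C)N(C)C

B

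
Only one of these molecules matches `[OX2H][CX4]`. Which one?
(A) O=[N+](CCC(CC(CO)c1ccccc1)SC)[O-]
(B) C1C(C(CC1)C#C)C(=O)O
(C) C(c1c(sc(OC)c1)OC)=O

A

[OX2H][CX4] describes a hydroxyl oxygen bound to an sp3 (X4) carbon (an aliphatic alcohol).
(A) contains a hydroxyl group (-OH), which satisfies every atom and bond constraint.
(B) has a carboxylic acid group (-C(=O)OH) but the -OH is on a CX3 carbonyl carbon, not a CX4 carbon.
(C) has a methoxy ether (-OCH3) but the oxygen has H0 (ether), not H1.
So the answer is (A).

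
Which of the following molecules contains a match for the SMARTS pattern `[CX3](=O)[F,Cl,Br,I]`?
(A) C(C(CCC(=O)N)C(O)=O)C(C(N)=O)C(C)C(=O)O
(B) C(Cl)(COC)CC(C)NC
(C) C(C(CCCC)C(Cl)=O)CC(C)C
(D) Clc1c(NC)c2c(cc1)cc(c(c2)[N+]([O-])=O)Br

[CX3](=O)[F,Cl,Br,I] describes a carbonyl carbon bonded to a halogen (an acyl halide).
(A) has a carboxylic acid group (-C(=O)OH) but the carbonyl is bonded to -OH, not to a halogen.
(B) has a chloro substituent but the Cl is not on a carbonyl carbon.
(C) contains an acyl chloride (-C(=O)Cl), which satisfies every atom and bond constraint.
(D) has a chloro substituent but the Cl is not on a carbonyl carbon.
So the answer is (C).

C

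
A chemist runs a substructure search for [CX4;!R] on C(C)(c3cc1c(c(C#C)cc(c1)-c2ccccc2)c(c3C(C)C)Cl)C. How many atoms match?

6

The query [CX4;!R] means: aliphatic carbon with four total connections, not in a ring.
Check the 25 heavy atoms by environment: 16× c (aromatic, X3, in 6-ring) → no; 2× C (X2, acyclic) → no; 6× C (X4, acyclic) → match; 1× Cl (X1, acyclic) → no.
That gives 6 matching atoms.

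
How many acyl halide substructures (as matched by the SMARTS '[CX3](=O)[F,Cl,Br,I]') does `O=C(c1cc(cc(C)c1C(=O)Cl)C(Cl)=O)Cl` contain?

3

[CX3](=O)[F,Cl,Br,I] is the SMARTS for an acyl halide: a carbonyl carbon bonded to a halogen.
The molecule carries 3 separate instances of an acyl chloride (-C(=O)Cl) meeting every constraint; each maps to a distinct set of atoms, giving 3 matches.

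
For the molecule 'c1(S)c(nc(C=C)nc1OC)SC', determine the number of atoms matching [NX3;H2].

0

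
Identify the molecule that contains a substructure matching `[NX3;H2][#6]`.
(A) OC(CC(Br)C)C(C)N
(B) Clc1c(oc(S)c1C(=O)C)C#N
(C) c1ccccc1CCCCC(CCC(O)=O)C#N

[NX3;H2][#6] describes a trivalent nitrogen with two H attached to carbon (a primary amine).
(A) contains a primary amino group (-NH2), which satisfies every atom and bond constraint.
(B) has a nitrile (-C#N) but the nitrogen is NX1 (triple-bonded), not NX3 with two H.
(C) has a nitrile (-C#N) but the nitrogen is NX1 (triple-bonded), not NX3 with two H.
So the answer is (A).

A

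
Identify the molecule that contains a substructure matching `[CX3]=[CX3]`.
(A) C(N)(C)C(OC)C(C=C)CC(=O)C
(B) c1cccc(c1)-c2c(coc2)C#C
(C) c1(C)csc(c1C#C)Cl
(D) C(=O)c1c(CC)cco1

A

[CX3]=[CX3] describes a non-aromatic C=C double bond between two sp2 carbons (an alkene).
(A) contains a vinyl group (-CH=CH2), which satisfies every atom and bond constraint.
(B) has an ethynyl group (-C#CH) but the C-C bond is a triple bond, not a double bond.
(C) has an ethynyl group (-C#CH) but the C-C bond is a triple bond, not a double bond.
(D) has an ethyl group (-CH2CH3) but its C-C bond is a single bond between CX4 carbons, not CX3=CX3.
So the answer is (A).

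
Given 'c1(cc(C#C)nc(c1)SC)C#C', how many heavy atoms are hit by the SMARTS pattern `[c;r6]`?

5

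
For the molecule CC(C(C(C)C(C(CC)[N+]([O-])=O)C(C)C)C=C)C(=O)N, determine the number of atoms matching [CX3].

3

Check the 20 heavy atoms by environment: 12× C (X4) → no; 3× C (X3) → match; 2× O (X1) → no; 1× N (X3) → no; 1× N (charge +1, X3) → no; 1× O (charge -1, X1) → no.
That gives 3 matching atoms.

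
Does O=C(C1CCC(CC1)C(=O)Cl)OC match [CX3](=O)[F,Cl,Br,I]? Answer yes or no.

Yes

The pattern [CX3](=O)[F,Cl,Br,I] describes a carbonyl carbon bonded to a halogen — an acyl halide.
The molecule carries an acyl chloride (-C(=O)Cl), whose atoms satisfy every constraint of the query, so the pattern matches.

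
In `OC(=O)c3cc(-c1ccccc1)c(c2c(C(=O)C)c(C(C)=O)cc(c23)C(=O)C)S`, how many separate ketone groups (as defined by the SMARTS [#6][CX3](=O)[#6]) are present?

3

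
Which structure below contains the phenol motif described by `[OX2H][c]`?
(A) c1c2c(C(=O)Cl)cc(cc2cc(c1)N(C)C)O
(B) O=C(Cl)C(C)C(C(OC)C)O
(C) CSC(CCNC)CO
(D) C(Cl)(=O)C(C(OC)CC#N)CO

A

[OX2H][c] describes a hydroxyl oxygen attached to an aromatic carbon (a phenol).
(A) contains a hydroxyl group (-OH), which satisfies every atom and bond constraint.
(B) has a hydroxyl group (-OH) but the -OH is on an aliphatic carbon, not an aromatic c.
(C) has a hydroxyl group (-OH) but the -OH is on an aliphatic carbon, not an aromatic c.
(D) has a hydroxyl group (-OH) but the -OH is on an aliphatic carbon, not an aromatic c.
So the answer is (A).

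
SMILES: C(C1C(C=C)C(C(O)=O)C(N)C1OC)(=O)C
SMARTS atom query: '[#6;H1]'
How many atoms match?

6

The query [#6;H1] means: any carbon bearing exactly one hydrogen.
Check the 16 heavy atoms by environment: 6× C (H1) → match; 2× C (H0) → no; 3× O (H0) → no; 1× O (H1) → no; 1× N (H2) → no; 2× C (H3) → no; 1× C (H2) → no.
That gives 6 matching atoms.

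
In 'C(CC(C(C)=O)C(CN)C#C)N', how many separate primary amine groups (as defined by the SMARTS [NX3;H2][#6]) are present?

[NX3;H2][#6] is the SMARTS for a primary amine: a trivalent nitrogen with two H attached to carbon.
The molecule carries 2 separate instances of a primary amino group (-NH2) meeting every constraint; each maps to a distinct set of atoms, giving 2 matches.

2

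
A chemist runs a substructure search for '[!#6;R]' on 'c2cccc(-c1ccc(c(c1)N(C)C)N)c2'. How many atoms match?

0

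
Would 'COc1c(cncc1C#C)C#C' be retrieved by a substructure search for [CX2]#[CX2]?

Yes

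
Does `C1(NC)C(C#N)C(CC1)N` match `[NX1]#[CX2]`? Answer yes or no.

Yes

The pattern [NX1]#[CX2] describes a nitrogen triple-bonded to a two-connected carbon — a nitrile.
The molecule carries a nitrile (-C#N), whose atoms satisfy every constraint of the query, so the pattern matches.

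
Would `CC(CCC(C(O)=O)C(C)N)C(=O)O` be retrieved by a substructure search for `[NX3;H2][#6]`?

The pattern [NX3;H2][#6] describes a trivalent nitrogen with two H attached to carbon — a primary amine.
The molecule carries a primary amino group (-NH2), whose atoms satisfy every constraint of the query, so the pattern matches.

Yes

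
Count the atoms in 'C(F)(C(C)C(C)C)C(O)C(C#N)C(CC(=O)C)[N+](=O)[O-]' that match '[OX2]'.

Check the 20 heavy atoms by environment: 11× C (X4) → no; 1× N (charge +1, X3) → no; 1× O (charge -1, X1) → no; 2× O (X1) → no; 1× O (X2) → match; 1× F (X1) → no; 1× C (X3) → no; 1× C (X2) → no; 1× N (X1) → no.
That gives 1 matching atom.

1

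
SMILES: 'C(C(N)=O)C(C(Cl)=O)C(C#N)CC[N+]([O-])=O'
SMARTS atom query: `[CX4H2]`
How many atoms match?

The query [CX4H2] means: sp3 carbon (X4) with exactly two hydrogens.
Check the 16 heavy atoms by environment: 3× C (H2, X4) → match; 2× C (H1, X4) → no; 1× C (H0, X2) → no; 1× N (H0, X1) → no; 2× C (H0, X3) → no; 3× O (H0, X1) → no; 1× N (H2, X3) → no; 1× N (charge +1, H0, X3) → no; 1× O (charge -1, H0, X1) → no; 1× Cl (H0, X1) → no.
That gives 3 matching atoms.

3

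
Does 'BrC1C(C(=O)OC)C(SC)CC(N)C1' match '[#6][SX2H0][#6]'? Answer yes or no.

Yes

The pattern [#6][SX2H0][#6] describes an aliphatic sulfur bridging two carbons with no H on the sulfur — a thioether.
The molecule carries a methylthio ether (-SCH3), whose atoms satisfy every constraint of the query, so the pattern matches.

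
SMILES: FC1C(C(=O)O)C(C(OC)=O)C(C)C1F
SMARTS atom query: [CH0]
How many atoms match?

2

The query [CH0] means: aliphatic carbon with no attached hydrogen.
Check the 15 heavy atoms by environment: 5× C (H1) → no; 2× F (H0) → no; 2× C (H0) → match; 3× O (H0) → no; 1× O (H1) → no; 2× C (H3) → no.
That gives 2 matching atoms.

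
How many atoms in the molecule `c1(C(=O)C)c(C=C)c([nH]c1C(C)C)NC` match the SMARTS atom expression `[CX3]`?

3

Check the 15 heavy atoms by environment: 1× n (aromatic, X3) → no; 4× c (aromatic, X3) → no; 3× C (X3) → match; 1× O (X1) → no; 5× C (X4) → no; 1× N (X3) → no.
That gives 3 matching atoms.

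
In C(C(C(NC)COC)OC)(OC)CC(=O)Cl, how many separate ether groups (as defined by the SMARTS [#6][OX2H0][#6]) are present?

[#6][OX2H0][#6] is the SMARTS for an ether: an aliphatic oxygen bridging two carbons with no H on the oxygen.
The molecule carries 3 separate instances of a methoxy ether (-OCH3) meeting every constraint; each maps to a distinct set of atoms, giving 3 matches.

3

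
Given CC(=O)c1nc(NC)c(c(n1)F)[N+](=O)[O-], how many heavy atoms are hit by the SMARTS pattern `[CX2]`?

0

The query [CX2] means: C with X2: aliphatic carbon with exactly 2 total connections.
Check the 15 heavy atoms by environment: 2× n (aromatic, X2) → no; 4× c (aromatic, X3) → no; 1× F (X1) → no; 1× C (X3) → no; 2× O (X1) → no; 2× C (X4) → no; 1× N (X3) → no; 1× N (charge +1, X3) → no; 1× O (charge -1, X1) → no.
No environment satisfies the query, so 0 matching atoms.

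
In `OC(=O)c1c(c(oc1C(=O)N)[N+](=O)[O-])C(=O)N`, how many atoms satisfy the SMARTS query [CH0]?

The query [CH0] means: aliphatic carbon with no attached hydrogen.
Check the 17 heavy atoms by environment: 1× o (aromatic, H0) → no; 4× c (aromatic, H0) → no; 3× C (H0) → match; 4× O (H0) → no; 1× O (H1) → no; 1× N (charge +1, H0) → no; 1× O (charge -1, H0) → no; 2× N (H2) → no.
That gives 3 matching atoms.

3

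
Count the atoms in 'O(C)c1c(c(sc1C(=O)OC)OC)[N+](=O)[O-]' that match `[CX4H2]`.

0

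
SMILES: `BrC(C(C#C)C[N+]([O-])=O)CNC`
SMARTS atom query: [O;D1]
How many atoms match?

The query [O;D1] means: aliphatic oxygen bonded to exactly one heavy atom.
Check the 12 heavy atoms by environment: 3× C (D2) → no; 2× C (D3) → no; 1× N (charge +1, D3) → no; 1× O (charge -1, D1) → match; 1× O (D1) → match; 1× Br (D1) → no; 1× N (D2) → no; 2× C (D1) → no.
Summing the matching environments: 1 + 1 = 2 matching atoms.

2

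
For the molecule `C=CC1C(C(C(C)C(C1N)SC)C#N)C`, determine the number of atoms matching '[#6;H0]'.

The query [#6;H0] means: any carbon with no attached hydrogen.
Check the 15 heavy atoms by environment: 7× C (H1) → no; 1× S (H0) → no; 3× C (H3) → no; 1× C (H2) → no; 1× N (H2) → no; 1× C (H0) → match; 1× N (H0) → no.
That gives 1 matching atom.

1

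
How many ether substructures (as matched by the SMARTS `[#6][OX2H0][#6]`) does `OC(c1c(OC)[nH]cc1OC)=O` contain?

[#6][OX2H0][#6] is the SMARTS for an ether: an aliphatic oxygen bridging two carbons with no H on the oxygen.
The molecule carries 2 separate instances of a methoxy ether (-OCH3) meeting every constraint; each maps to a distinct set of atoms, giving 2 matches.

2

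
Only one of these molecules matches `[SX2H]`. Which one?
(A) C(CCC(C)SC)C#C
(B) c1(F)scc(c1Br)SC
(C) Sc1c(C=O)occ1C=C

[SX2H] describes an aliphatic sulfur with two connections, one being H (a thiol).
(A) has a methylthio ether (-SCH3) but the sulfur has H0 (bonded to two carbons), not H1.
(B) has a methylthio ether (-SCH3) but the sulfur has H0 (bonded to two carbons), not H1.
(C) contains a thiol (-SH), which satisfies every atom and bond constraint.
So the answer is (C).

C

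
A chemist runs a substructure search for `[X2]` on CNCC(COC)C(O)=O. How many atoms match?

2

The query [X2] means: any atom with exactly two total connections (bonds + H).
Check the 10 heavy atoms by environment: 5× C (X4) → no; 2× O (X2) → match; 1× N (X3) → no; 1× C (X3) → no; 1× O (X1) → no.
That gives 2 matching atoms.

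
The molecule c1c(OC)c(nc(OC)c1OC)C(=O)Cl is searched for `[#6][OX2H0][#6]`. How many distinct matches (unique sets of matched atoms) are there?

[#6][OX2H0][#6] is the SMARTS for an ether: an aliphatic oxygen bridging two carbons with no H on the oxygen.
The molecule carries 3 separate instances of a methoxy ether (-OCH3) meeting every constraint; each maps to a distinct set of atoms, giving 3 matches.

3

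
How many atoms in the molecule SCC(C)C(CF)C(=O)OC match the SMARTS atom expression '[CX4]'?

Check the 11 heavy atoms by environment: 6× C (X4) → match; 1× C (X3) → no; 1× O (X1) → no; 1× O (X2) → no; 1× F (X1) → no; 1× S (X2) → no.
That gives 6 matching atoms.

6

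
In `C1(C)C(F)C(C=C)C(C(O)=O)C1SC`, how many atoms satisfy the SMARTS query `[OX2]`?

1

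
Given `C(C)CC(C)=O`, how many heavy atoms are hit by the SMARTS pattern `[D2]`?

2

Check the 6 heavy atoms by environment: 2× C (D2) → match; 1× C (D3) → no; 1× O (D1) → no; 2× C (D1) → no.
That gives 2 matching atoms.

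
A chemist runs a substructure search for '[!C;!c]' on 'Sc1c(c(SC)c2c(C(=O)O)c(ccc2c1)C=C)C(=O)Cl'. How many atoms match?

6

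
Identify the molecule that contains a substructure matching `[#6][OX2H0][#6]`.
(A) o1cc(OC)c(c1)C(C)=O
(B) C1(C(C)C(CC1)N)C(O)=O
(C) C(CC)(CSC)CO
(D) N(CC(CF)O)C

[#6][OX2H0][#6] describes an aliphatic oxygen bridging two carbons with no H on the oxygen (an ether).
(A) contains a methoxy ether (-OCH3), which satisfies every atom and bond constraint.
(B) has a carboxylic acid group (-C(=O)OH) but the -OH oxygen has H1; the =O is OX1, not OX2.
(C) has a hydroxyl group (-OH) but the oxygen has H1, not H0 bridging two carbons.
(D) has a hydroxyl group (-OH) but the oxygen has H1, not H0 bridging two carbons.
So the answer is (A).

A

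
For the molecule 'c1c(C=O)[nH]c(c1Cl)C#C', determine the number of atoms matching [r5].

The query [r5] means: r5 matches atoms in a five-membered ring.
Check the 10 heavy atoms by environment: 1× n (aromatic, in 5-ring) → match; 4× c (aromatic, in 5-ring) → match; 1× Cl (acyclic) → no; 3× C (acyclic) → no; 1× O (acyclic) → no.
Summing the matching environments: 1 + 4 = 5 matching atoms.

5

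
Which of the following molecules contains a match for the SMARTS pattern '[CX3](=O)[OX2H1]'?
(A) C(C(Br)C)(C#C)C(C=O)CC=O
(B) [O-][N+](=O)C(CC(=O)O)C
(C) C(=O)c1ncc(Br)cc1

B

[CX3](=O)[OX2H1] describes an sp2 carbon double-bonded to O and single-bonded to an -OH oxygen (a carboxylic acid).
(A) has an aldehyde (-CHO) but there is no singly-bonded oxygen on the carbonyl carbon.
(B) contains a carboxylic acid group (-C(=O)OH), which satisfies every atom and bond constraint.
(C) has an aldehyde (-CHO) but there is no singly-bonded oxygen on the carbonyl carbon.
So the answer is (B).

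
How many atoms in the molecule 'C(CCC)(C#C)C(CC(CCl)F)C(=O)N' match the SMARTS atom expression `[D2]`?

5

The query [D2] means: atom with exactly two heavy-atom neighbours.
Check the 15 heavy atoms by environment: 5× C (D2) → match; 4× C (D3) → no; 1× O (D1) → no; 1× N (D1) → no; 2× C (D1) → no; 1× F (D1) → no; 1× Cl (D1) → no.
That gives 5 matching atoms.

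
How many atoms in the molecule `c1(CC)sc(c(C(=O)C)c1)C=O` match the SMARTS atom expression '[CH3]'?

Check the 12 heavy atoms by environment: 1× s (aromatic, H0) → no; 3× c (aromatic, H0) → no; 1× c (aromatic, H1) → no; 1× C (H1) → no; 2× O (H0) → no; 1× C (H0) → no; 2× C (H3) → match; 1× C (H2) → no.
That gives 2 matching atoms.

2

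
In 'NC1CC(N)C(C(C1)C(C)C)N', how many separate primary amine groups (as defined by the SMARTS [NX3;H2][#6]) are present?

3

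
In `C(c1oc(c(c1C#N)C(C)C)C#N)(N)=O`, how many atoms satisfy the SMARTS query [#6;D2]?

Check the 15 heavy atoms by environment: 1× o (aromatic, D2) → no; 4× c (aromatic, D3) → no; 2× C (D2) → match; 3× N (D1) → no; 2× C (D3) → no; 2× C (D1) → no; 1× O (D1) → no.
That gives 2 matching atoms.

2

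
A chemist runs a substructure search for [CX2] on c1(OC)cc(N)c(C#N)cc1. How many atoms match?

1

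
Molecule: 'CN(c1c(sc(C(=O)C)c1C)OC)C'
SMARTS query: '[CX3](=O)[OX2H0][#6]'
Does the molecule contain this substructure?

The pattern [CX3](=O)[OX2H0][#6] describes a carbonyl carbon bonded to an oxygen that is itself bonded to carbon (no H on that O) — an ester.
The closest candidate here is a methoxy ether (-OCH3), but the ether oxygen is not adjacent to a C=O carbon. No other fragment satisfies the full query, so there is no match.

No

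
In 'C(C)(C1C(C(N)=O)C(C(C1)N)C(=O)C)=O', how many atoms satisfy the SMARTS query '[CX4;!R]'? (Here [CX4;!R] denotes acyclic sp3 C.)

Check the 15 heavy atoms by environment: 5× C (X4, in 5-ring) → no; 2× N (X3, acyclic) → no; 3× C (X3, acyclic) → no; 3× O (X1, acyclic) → no; 2× C (X4, acyclic) → match.
That gives 2 matching atoms.

2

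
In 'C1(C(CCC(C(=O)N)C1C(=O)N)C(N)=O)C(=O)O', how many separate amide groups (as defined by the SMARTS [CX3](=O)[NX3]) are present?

[CX3](=O)[NX3] is the SMARTS for an amide: a carbonyl carbon bonded to a trivalent nitrogen.
The molecule carries 3 separate instances of a primary amide (-C(=O)NH2) meeting every constraint; each maps to a distinct set of atoms, giving 3 matches.

3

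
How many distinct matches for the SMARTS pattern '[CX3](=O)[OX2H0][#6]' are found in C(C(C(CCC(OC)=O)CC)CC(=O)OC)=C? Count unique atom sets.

2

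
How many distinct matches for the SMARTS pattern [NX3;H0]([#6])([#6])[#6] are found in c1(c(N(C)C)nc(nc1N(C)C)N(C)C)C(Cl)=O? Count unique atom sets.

3

[NX3;H0]([#6])([#6])[#6] is the SMARTS for a tertiary amine: a trivalent nitrogen with no H, bonded to three carbons.
The molecule carries 3 separate instances of a dimethylamino group (-N(CH3)2) meeting every constraint; each maps to a distinct set of atoms, giving 3 matches.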